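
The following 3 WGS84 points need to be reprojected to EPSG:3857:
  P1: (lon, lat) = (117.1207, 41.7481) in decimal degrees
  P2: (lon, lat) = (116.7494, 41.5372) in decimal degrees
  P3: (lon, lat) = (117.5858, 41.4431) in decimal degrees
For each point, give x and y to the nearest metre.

P1: x 13037817 m, y 5123320 m; P2: x 12996484 m, y 5091904 m; P3: x 13089591 m, y 5077920 m

Web Mercator: x = R·λ, y = R·ln tan(π/4+φ/2), R = 6378137 m.
P1 (41.7481°, 117.1207°) → (13037816.685, 5123320.414) m.
P2 (41.5372°, 116.7494°) → (12996483.758, 5091904.384) m.
P3 (41.4431°, 117.5858°) → (13089591.381, 5077920.147) m.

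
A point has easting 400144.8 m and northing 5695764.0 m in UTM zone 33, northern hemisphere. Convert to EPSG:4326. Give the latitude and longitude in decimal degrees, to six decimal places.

lat 51.404300°, lon 13.564400°

Zone 33N: λ₀ = 15°, k₀ = 0.9996, false easting 500000 m.
Meridian distance M = (N − FN)/k₀ = 5698043.2 m.
Inverse transverse Mercator on WGS84 gives φ = 51.40430038°, λ = 13.56439975°.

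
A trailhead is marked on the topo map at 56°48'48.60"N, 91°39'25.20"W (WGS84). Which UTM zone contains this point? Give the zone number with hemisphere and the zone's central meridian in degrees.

UTM zone = ⌊(λ + 180)/6⌋ + 1; -91.6570° ∈ [-96°, -90°) → zone 15.
Hemisphere: N (φ ≥ 0).
Central meridian λ₀ = 6×15 − 183 = -93°.

Zone 15N, central meridian -93°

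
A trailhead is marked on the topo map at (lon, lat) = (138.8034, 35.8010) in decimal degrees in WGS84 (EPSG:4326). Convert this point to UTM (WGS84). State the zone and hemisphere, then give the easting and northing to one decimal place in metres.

Zone 54N: E 301514.0 m, N 3964103.1 m

Longitude 138.8034° lies in the 6° band [138°, 144°), giving zone 54; latitude is north of the equator, so 54N.
Zone 54 central meridian λ₀ = 6×54 − 183 = 141°; Δλ = -2.1966°.
Transverse Mercator on WGS84 with k₀ = 0.9996 gives E = 301514.002 m, N = 3964103.131 m.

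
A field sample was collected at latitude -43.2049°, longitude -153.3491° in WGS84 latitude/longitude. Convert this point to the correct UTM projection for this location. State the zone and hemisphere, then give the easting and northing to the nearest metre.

Longitude -153.3491° lies in the 6° band [-156°, -150°), giving zone 5; latitude is south of the equator, so 5S.
Zone 5 central meridian λ₀ = 6×5 − 183 = -153°; Δλ = -0.3491°.
Transverse Mercator on WGS84 with k₀ = 0.9996 gives E = 471640.157 m, N = 5216371.850 m.

Zone 5S: E 471640 m, N 5216372 m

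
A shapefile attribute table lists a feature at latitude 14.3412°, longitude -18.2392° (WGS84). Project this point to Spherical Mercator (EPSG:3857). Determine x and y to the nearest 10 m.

Web Mercator is spherical with R = a = 6378137 m.
x = R·λ = 6378137 × -0.318334093 = -2030378.456 m.
y = R·ln tan(π/4 + φ/2) = 6378137 × 0.252956444 = 1613390.853 m.

x -2030380 m, y 1613390 m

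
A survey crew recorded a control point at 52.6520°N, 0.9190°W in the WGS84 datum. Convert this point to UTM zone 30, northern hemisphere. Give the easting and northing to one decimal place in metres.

E 640768.8 m, N 5835592.2 m

Zone 30 central meridian λ₀ = 6×30 − 183 = -3°; Δλ = +2.0810°.
Transverse Mercator on WGS84 with k₀ = 0.9996 gives E = 640768.837 m, N = 5835592.164 m.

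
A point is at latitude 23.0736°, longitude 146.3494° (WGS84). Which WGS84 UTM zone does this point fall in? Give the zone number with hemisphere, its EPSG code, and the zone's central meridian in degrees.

Zone 55N (EPSG:32655), central meridian 147°

UTM zone = ⌊(λ + 180)/6⌋ + 1; 146.3494° ∈ [144°, 150°) → zone 55.
Hemisphere: N (φ ≥ 0).
Central meridian λ₀ = 6×55 − 183 = 147°.
EPSG code: 32655.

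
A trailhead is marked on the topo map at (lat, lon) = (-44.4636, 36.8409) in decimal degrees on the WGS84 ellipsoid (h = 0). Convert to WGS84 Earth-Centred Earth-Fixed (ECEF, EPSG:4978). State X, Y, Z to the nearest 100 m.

X 3649000 m, Y 2733900 m, Z -4445000 m

WGS84: a = 6378137 m, e² = 0.006694380; N(φ) = a/√(1−e²sin²φ) = 6388637.437 m.
X = (N+h)·cosφ·cosλ = 3649018.001 m; Y = (N+h)·cosφ·sinλ = 2733878.996 m; Z = (N(1−e²)+h)·sinφ = -4445002.314 m.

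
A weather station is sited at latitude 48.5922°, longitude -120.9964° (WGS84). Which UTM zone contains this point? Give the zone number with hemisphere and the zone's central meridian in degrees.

UTM zone = ⌊(λ + 180)/6⌋ + 1; -120.9964° ∈ [-126°, -120°) → zone 10.
Hemisphere: N (φ ≥ 0).
Central meridian λ₀ = 6×10 − 183 = -123°.

Zone 10N, central meridian -123°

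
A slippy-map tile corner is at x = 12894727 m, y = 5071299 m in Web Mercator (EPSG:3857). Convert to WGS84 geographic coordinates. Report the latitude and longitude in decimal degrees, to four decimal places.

lat 41.3985°, lon 115.8353°

R = 6378137 m. λ = x/R = 115.83530349°.
φ = 2·arctan(exp(y/R)) − 90° = 2·arctan(2.21468) − 90° = 41.39849860°.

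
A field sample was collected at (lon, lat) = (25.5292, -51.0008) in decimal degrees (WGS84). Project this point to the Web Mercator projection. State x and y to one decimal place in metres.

x 2841897.5 m, y -6621435.2 m

Web Mercator is spherical with R = a = 6378137 m.
x = R·λ = 6378137 × 0.445568595 = 2841897.544 m.
y = R·ln tan(π/4 + φ/2) = 6378137 × -1.038145658 = -6621435.235 m.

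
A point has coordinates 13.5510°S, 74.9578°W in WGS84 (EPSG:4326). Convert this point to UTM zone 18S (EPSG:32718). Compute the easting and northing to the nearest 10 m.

E 504570 m, N 8501930 m

Zone 18 central meridian λ₀ = 6×18 − 183 = -75°; Δλ = +0.0422°.
Transverse Mercator on WGS84 with k₀ = 0.9996 gives E = 504565.920 m, N = 8501929.562 m.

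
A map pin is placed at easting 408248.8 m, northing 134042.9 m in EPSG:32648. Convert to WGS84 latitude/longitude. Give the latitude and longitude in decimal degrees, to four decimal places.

Zone 48N: λ₀ = 105°, k₀ = 0.9996, false easting 500000 m.
Meridian distance M = (N − FN)/k₀ = 134096.5 m.
Inverse transverse Mercator on WGS84 gives φ = 1.21259991°, λ = 104.17530031°.

lat 1.2126°, lon 104.1753°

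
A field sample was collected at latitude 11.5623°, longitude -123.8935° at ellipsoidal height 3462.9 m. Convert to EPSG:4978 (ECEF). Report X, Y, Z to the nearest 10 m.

WGS84: a = 6378137 m, e² = 0.006694380; N(φ) = a/√(1−e²sin²φ) = 6378994.831 m.
X = (N+h)·cosφ·cosλ = -3486958.290 m; Y = (N+h)·cosφ·sinλ = -5190413.228 m; Z = (N(1−e²)+h)·sinφ = 1270698.055 m.

X -3486960 m, Y -5190410 m, Z 1270700 m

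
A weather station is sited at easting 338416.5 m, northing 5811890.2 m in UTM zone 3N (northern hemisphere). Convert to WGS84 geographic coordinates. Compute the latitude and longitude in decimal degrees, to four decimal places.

lat 52.4333°, lon -167.3769°

Zone 3N: λ₀ = -165°, k₀ = 0.9996, false easting 500000 m.
Meridian distance M = (N − FN)/k₀ = 5814215.9 m.
Inverse transverse Mercator on WGS84 gives φ = 52.43330031°, λ = -167.37690036°.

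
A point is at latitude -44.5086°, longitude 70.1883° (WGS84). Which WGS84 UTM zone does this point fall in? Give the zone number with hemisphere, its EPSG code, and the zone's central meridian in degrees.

UTM zone = ⌊(λ + 180)/6⌋ + 1; 70.1883° ∈ [66°, 72°) → zone 42.
Hemisphere: S (φ < 0).
Central meridian λ₀ = 6×42 − 183 = 69°.
EPSG code: 32742.

Zone 42S (EPSG:32742), central meridian 69°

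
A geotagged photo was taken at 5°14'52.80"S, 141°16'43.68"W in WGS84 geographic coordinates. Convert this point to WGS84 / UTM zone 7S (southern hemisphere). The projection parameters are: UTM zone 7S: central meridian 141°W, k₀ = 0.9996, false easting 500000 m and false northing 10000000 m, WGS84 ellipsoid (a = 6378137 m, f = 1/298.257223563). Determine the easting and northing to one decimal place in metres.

Zone 7 central meridian λ₀ = 6×7 − 183 = -141°; Δλ = -0.2788°.
Transverse Mercator on WGS84 with k₀ = 0.9996 gives E = 469105.601 m, N = 9419915.180 m.

E 469105.6 m, N 9419915.2 m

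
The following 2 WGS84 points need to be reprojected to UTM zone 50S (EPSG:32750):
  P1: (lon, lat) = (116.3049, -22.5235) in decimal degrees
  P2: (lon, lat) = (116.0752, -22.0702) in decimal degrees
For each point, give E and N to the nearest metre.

UTM zone 50S: λ₀ = 117°, k₀ = 0.9996.
P1 (-22.5235°, 116.3049°) → (428516.261, 7509060.965) m.
P2 (-22.0702°, 116.0752°) → (404585.423, 7559113.502) m.

P1: E 428516 m, N 7509061 m; P2: E 404585 m, N 7559114 m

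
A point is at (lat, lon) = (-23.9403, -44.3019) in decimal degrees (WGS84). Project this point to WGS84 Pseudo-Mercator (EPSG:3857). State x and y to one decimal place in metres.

x -4931664.9 m, y -2746135.1 m

Web Mercator is spherical with R = a = 6378137 m.
x = R·λ = 6378137 × -0.773214020 = -4931664.949 m.
y = R·ln tan(π/4 + φ/2) = 6378137 × -0.430554422 = -2746135.090 m.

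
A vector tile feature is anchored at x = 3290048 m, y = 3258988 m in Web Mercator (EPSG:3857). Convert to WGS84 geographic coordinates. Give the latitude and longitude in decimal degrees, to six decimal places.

R = 6378137 m. λ = x/R = 29.55500404°.
φ = 2·arctan(exp(y/R)) − 90° = 2·arctan(1.66689) − 90° = 28.07939995°.

lat 28.079400°, lon 29.555004°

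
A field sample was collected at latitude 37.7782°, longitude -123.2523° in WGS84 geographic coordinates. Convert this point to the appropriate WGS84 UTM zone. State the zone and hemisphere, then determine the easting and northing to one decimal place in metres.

Zone 10N: E 477782.2 m, N 4181236.3 m

Longitude -123.2523° lies in the 6° band [-126°, -120°), giving zone 10; latitude is north of the equator, so 10N.
Zone 10 central meridian λ₀ = 6×10 − 183 = -123°; Δλ = -0.2523°.
Transverse Mercator on WGS84 with k₀ = 0.9996 gives E = 477782.166 m, N = 4181236.281 m.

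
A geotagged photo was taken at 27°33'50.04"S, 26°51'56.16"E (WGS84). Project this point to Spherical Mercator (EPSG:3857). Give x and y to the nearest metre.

x 2990665 m, y -3194102 m

Web Mercator is spherical with R = a = 6378137 m.
x = R·λ = 6378137 × 0.468893176 = 2990664.912 m.
y = R·ln tan(π/4 + φ/2) = 6378137 × -0.500789178 = -3194101.987 m.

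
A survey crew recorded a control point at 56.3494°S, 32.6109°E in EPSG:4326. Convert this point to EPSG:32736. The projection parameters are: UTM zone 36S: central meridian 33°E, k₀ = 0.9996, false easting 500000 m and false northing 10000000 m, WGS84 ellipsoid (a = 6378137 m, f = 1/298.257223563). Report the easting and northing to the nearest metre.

E 475952 m, N 3754964 m

Zone 36 central meridian λ₀ = 6×36 − 183 = 33°; Δλ = -0.3891°.
Transverse Mercator on WGS84 with k₀ = 0.9996 gives E = 475952.147 m, N = 3754964.059 m.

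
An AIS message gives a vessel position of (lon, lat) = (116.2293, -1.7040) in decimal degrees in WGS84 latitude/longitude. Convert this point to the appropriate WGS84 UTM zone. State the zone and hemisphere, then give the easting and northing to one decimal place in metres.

Longitude 116.2293° lies in the 6° band [114°, 120°), giving zone 50; latitude is south of the equator, so 50S.
Zone 50 central meridian λ₀ = 6×50 − 183 = 117°; Δλ = -0.7707°.
Transverse Mercator on WGS84 with k₀ = 0.9996 gives E = 414275.458 m, N = 9811639.099 m.

Zone 50S: E 414275.5 m, N 9811639.1 m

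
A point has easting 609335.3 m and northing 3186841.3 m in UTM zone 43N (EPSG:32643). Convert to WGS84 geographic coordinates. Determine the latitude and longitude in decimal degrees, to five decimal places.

lat 28.80450°, lon 76.12040°

Zone 43N: λ₀ = 75°, k₀ = 0.9996, false easting 500000 m.
Meridian distance M = (N − FN)/k₀ = 3188116.5 m.
Inverse transverse Mercator on WGS84 gives φ = 28.80449982°, λ = 76.12039949°.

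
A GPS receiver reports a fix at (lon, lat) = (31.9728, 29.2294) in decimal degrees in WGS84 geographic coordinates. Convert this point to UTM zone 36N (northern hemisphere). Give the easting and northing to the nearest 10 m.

E 400170 m, N 3233840 m

Zone 36 central meridian λ₀ = 6×36 − 183 = 33°; Δλ = -1.0272°.
Transverse Mercator on WGS84 with k₀ = 0.9996 gives E = 400169.676 m, N = 3233838.611 m.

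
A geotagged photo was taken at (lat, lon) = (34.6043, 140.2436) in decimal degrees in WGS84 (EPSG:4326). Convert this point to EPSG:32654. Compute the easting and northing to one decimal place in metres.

E 430645.9 m, N 3829422.9 m

Zone 54 central meridian λ₀ = 6×54 − 183 = 141°; Δλ = -0.7564°.
Transverse Mercator on WGS84 with k₀ = 0.9996 gives E = 430645.900 m, N = 3829422.863 m.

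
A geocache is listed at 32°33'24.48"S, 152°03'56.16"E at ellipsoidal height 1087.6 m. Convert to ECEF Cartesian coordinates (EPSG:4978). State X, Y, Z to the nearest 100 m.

WGS84: a = 6378137 m, e² = 0.006694380; N(φ) = a/√(1−e²sin²φ) = 6384328.408 m.
X = (N+h)·cosφ·cosλ = -4754914.971 m; Y = (N+h)·cosφ·sinλ = 2521254.188 m; Z = (N(1−e²)+h)·sinφ = -3413219.204 m.

X -4754900 m, Y 2521300 m, Z -3413200 m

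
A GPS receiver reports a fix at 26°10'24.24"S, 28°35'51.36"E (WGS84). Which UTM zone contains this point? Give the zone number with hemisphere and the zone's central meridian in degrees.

UTM zone = ⌊(λ + 180)/6⌋ + 1; 28.5976° ∈ [24°, 30°) → zone 35.
Hemisphere: S (φ < 0).
Central meridian λ₀ = 6×35 − 183 = 27°.

Zone 35S, central meridian 27°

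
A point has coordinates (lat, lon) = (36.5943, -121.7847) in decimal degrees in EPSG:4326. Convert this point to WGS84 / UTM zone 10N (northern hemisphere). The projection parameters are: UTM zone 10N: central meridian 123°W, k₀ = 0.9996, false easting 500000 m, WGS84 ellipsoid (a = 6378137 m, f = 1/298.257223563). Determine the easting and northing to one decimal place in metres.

Zone 10 central meridian λ₀ = 6×10 − 183 = -123°; Δλ = +1.2153°.
Transverse Mercator on WGS84 with k₀ = 0.9996 gives E = 608706.772 m, N = 4050555.639 m.

E 608706.8 m, N 4050555.6 m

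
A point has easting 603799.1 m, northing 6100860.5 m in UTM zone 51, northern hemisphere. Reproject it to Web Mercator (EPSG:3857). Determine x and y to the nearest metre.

x 13873136 m, y 7370352 m

Unproject from UTM 51N (λ₀ = 123°) → φ = 55.04370008°, λ = 124.62449940°.
Web Mercator (R = 6378137 m): x = 13873135.813 m, y = 7370352.030 m.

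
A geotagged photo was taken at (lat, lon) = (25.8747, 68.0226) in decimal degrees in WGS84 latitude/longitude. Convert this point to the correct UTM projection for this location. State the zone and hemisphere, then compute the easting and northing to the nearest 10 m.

Longitude 68.0226° lies in the 6° band [66°, 72°), giving zone 42; latitude is north of the equator, so 42N.
Zone 42 central meridian λ₀ = 6×42 − 183 = 69°; Δλ = -0.9774°.
Transverse Mercator on WGS84 with k₀ = 0.9996 gives E = 402077.592 m, N = 2862172.294 m.

Zone 42N: E 402080 m, N 2862170 m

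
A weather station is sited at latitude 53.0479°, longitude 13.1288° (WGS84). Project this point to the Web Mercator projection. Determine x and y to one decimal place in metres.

x 1461491.3 m, y 6991863.0 m

Web Mercator is spherical with R = a = 6378137 m.
x = R·λ = 6378137 × 0.229140787 = 1461491.331 m.
y = R·ln tan(π/4 + φ/2) = 6378137 × 1.096223402 = 6991863.043 m.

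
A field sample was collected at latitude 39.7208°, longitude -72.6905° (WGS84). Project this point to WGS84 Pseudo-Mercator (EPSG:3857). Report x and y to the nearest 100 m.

Web Mercator is spherical with R = a = 6378137 m.
x = R·λ = 6378137 × -1.268688560 = -8091869.446 m.
y = R·ln tan(π/4 + φ/2) = 6378137 × 0.756561400 = 4825452.260 m.

x -8091900 m, y 4825500 m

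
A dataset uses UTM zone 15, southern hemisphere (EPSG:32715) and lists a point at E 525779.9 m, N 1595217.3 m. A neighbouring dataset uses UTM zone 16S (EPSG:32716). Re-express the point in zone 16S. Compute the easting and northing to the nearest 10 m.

UTM 15S → geographic: φ = -75.72570039°, λ = -92.06329915°.
UTM 16S (λ₀ = -87°) forward: E = 360801.659 m, N = 1589456.501 m.

E 360800 m, N 1589460 m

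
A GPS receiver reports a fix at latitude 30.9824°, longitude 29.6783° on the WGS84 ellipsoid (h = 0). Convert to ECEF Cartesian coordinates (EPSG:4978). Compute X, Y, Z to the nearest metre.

X 4755043 m, Y 2709843 m, Z 3264221 m

WGS84: a = 6378137 m, e² = 0.006694380; N(φ) = a/√(1−e²sin²φ) = 6383801.831 m.
X = (N+h)·cosφ·cosλ = 4755043.371 m; Y = (N+h)·cosφ·sinλ = 2709842.545 m; Z = (N(1−e²)+h)·sinφ = 3264220.772 m.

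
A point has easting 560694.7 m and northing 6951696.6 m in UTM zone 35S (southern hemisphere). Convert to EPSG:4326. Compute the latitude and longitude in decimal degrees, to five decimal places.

Zone 35S: λ₀ = 27°, k₀ = 0.9996, false easting 500000 m, false northing 10000000 m.
Meridian distance M = (N − FN)/k₀ = -3049523.2 m.
Inverse transverse Mercator on WGS84 gives φ = -27.55720023°, λ = 27.61480050°.

lat -27.55720°, lon 27.61480°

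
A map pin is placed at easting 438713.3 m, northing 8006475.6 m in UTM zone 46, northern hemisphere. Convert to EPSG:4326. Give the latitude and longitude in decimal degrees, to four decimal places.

Zone 46N: λ₀ = 93°, k₀ = 0.9996, false easting 500000 m.
Meridian distance M = (N − FN)/k₀ = 8009679.5 m.
Inverse transverse Mercator on WGS84 gives φ = 72.14910010°, λ = 91.20850105°.

lat 72.1491°, lon 91.2085°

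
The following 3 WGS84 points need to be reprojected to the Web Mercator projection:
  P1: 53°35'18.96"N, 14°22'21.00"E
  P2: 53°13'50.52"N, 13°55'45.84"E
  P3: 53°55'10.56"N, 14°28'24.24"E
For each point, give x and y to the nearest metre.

Web Mercator: x = R·λ, y = R·ln tan(π/4+φ/2), R = 6378137 m.
P1 (53.5886°, 14.3725°) → (1599939.381, 7092623.885) m.
P2 (53.2307°, 13.9294°) → (1550613.715, 7025785.708) m.
P3 (53.9196°, 14.4734°) → (1611171.518, 7154944.177) m.

P1: x 1599939 m, y 7092624 m; P2: x 1550614 m, y 7025786 m; P3: x 1611172 m, y 7154944 m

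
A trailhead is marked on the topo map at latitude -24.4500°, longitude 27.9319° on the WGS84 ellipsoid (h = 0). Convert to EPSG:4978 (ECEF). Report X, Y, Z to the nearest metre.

X 5132718 m, Y 2721294 m, Z -2623737 m

WGS84: a = 6378137 m, e² = 0.006694380; N(φ) = a/√(1−e²sin²φ) = 6381797.469 m.
X = (N+h)·cosφ·cosλ = 5132718.422 m; Y = (N+h)·cosφ·sinλ = 2721294.414 m; Z = (N(1−e²)+h)·sinφ = -2623736.885 m.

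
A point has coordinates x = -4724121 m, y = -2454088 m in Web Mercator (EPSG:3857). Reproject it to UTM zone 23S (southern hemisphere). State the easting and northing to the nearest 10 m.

E 765450 m, N 7618030 m

Web Mercator inverse (R = 6378137 m) → φ = -21.52080105°, λ = -42.43750098°.
UTM 23S forward: E = 765447.839 m, N = 7618033.566 m.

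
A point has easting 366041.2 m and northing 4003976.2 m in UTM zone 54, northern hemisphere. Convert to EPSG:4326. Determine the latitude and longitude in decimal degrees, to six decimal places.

Zone 54N: λ₀ = 141°, k₀ = 0.9996, false easting 500000 m.
Meridian distance M = (N − FN)/k₀ = 4005578.4 m.
Inverse transverse Mercator on WGS84 gives φ = 36.17129984°, λ = 139.51049986°.

lat 36.171300°, lon 139.510500°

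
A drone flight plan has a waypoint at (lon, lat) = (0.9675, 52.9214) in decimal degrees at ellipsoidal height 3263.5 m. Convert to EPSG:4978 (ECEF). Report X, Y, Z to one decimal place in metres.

X 3855079.7 m, Y 65103.3 m, Z 5067878.3 m

WGS84: a = 6378137 m, e² = 0.006694380; N(φ) = a/√(1−e²sin²φ) = 6391769.103 m.
X = (N+h)·cosφ·cosλ = 3855079.730 m; Y = (N+h)·cosφ·sinλ = 65103.298 m; Z = (N(1−e²)+h)·sinφ = 5067878.262 m.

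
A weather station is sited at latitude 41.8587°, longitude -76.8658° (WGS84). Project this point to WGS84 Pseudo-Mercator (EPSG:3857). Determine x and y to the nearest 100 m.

x -8556700 m, y 5139800 m

Web Mercator is spherical with R = a = 6378137 m.
x = R·λ = 6378137 × -1.341561292 = -8556661.715 m.
y = R·ln tan(π/4 + φ/2) = 6378137 × 0.805852372 = 5139836.833 m.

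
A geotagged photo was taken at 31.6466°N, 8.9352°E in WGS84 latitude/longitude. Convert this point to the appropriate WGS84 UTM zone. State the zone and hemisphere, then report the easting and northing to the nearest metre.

Longitude 8.9352° lies in the 6° band [6°, 12°), giving zone 32; latitude is north of the equator, so 32N.
Zone 32 central meridian λ₀ = 6×32 − 183 = 9°; Δλ = -0.0648°.
Transverse Mercator on WGS84 with k₀ = 0.9996 gives E = 493855.933 m, N = 3501266.883 m.

Zone 32N: E 493856 m, N 3501267 m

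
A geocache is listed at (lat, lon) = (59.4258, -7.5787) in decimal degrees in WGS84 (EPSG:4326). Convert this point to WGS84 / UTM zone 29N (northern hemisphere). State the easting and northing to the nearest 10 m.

Zone 29 central meridian λ₀ = 6×29 − 183 = -9°; Δλ = +1.4213°.
Transverse Mercator on WGS84 with k₀ = 0.9996 gives E = 580642.550 m, N = 6588327.887 m.

E 580640 m, N 6588330 m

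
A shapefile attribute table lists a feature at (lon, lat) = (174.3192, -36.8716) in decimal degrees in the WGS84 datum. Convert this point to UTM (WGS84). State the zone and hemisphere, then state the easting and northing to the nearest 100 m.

Longitude 174.3192° lies in the 6° band [174°, 180°), giving zone 60; latitude is south of the equator, so 60S.
Zone 60 central meridian λ₀ = 6×60 − 183 = 177°; Δλ = -2.6808°.
Transverse Mercator on WGS84 with k₀ = 0.9996 gives E = 261047.854 m, N = 5916015.680 m.

Zone 60S: E 261000 m, N 5916000 m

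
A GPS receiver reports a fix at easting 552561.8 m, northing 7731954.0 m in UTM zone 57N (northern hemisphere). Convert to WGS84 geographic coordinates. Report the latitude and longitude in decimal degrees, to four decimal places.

lat 69.6906°, lon 160.3570°

Zone 57N: λ₀ = 159°, k₀ = 0.9996, false easting 500000 m.
Meridian distance M = (N − FN)/k₀ = 7735048.0 m.
Inverse transverse Mercator on WGS84 gives φ = 69.69059967°, λ = 160.35699974°.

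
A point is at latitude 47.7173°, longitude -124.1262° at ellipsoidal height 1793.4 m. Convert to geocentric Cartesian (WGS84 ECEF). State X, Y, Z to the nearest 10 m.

X -2412510 m, Y -3559750 m, Z 4697110 m

WGS84: a = 6378137 m, e² = 0.006694380; N(φ) = a/√(1−e²sin²φ) = 6389854.599 m.
X = (N+h)·cosφ·cosλ = -2412505.488 m; Y = (N+h)·cosφ·sinλ = -3559748.301 m; Z = (N(1−e²)+h)·sinφ = 4697113.008 m.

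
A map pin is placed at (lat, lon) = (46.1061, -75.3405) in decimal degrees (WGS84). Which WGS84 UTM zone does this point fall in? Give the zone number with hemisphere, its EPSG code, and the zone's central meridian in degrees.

Zone 18N (EPSG:32618), central meridian -75°

UTM zone = ⌊(λ + 180)/6⌋ + 1; -75.3405° ∈ [-78°, -72°) → zone 18.
Hemisphere: N (φ ≥ 0).
Central meridian λ₀ = 6×18 − 183 = -75°.
EPSG code: 32618.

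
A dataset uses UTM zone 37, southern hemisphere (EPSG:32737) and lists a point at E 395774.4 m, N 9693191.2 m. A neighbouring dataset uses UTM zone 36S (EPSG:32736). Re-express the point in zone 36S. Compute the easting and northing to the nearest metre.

E 1063386 m, N 9692025 m

UTM 37S → geographic: φ = -2.77540002°, λ = 38.06230019°.
UTM 36S (λ₀ = 33°) forward: E = 1063385.897 m, N = 9692024.977 m.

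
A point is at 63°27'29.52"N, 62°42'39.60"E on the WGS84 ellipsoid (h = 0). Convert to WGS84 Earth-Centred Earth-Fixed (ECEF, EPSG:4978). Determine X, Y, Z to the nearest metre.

WGS84: a = 6378137 m, e² = 0.006694380; N(φ) = a/√(1−e²sin²φ) = 6395291.962 m.
X = (N+h)·cosφ·cosλ = 1310213.615 m; Y = (N+h)·cosφ·sinλ = 2539688.597 m; Z = (N(1−e²)+h)·sinφ = 5682982.751 m.

X 1310214 m, Y 2539689 m, Z 5682983 m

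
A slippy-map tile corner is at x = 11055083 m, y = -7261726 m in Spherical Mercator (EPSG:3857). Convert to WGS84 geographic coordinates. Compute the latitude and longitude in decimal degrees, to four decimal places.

lat -54.4807°, lon 99.3095°

R = 6378137 m. λ = x/R = 99.30950026°.
φ = 2·arctan(exp(y/R)) − 90° = 2·arctan(0.32029) − 90° = -54.48070040°.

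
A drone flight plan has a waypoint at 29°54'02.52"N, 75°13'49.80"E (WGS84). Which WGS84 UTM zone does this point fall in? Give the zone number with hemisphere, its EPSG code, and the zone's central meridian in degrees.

Zone 43N (EPSG:32643), central meridian 75°

UTM zone = ⌊(λ + 180)/6⌋ + 1; 75.2305° ∈ [72°, 78°) → zone 43.
Hemisphere: N (φ ≥ 0).
Central meridian λ₀ = 6×43 − 183 = 75°.
EPSG code: 32643.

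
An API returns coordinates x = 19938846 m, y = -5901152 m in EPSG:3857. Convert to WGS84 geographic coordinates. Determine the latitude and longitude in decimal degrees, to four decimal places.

lat -46.7487°, lon 179.1137°

R = 6378137 m. λ = x/R = 179.11370110°.
φ = 2·arctan(exp(y/R)) − 90° = 2·arctan(0.39645) − 90° = -46.74870278°.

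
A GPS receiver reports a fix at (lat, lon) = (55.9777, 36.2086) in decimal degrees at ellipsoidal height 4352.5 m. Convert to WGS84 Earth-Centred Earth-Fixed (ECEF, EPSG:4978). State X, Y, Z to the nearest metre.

WGS84: a = 6378137 m, e² = 0.006694380; N(φ) = a/√(1−e²sin²φ) = 6392853.196 m.
X = (N+h)·cosφ·cosλ = 2888064.704 m; Y = (N+h)·cosφ·sinλ = 2114409.605 m; Z = (N(1−e²)+h)·sinφ = 5266660.844 m.

X 2888065 m, Y 2114410 m, Z 5266661 m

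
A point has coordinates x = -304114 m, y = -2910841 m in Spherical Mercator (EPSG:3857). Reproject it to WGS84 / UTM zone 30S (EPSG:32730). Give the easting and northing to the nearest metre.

E 526991 m, N 7203422 m

Web Mercator inverse (R = 6378137 m) → φ = -25.28540403°, λ = -2.73190254°.
UTM 30S forward: E = 526990.871 m, N = 7203422.291 m.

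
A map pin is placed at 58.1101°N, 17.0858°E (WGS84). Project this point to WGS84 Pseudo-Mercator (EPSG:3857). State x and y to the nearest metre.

x 1901983 m, y 7990482 m

Web Mercator is spherical with R = a = 6378137 m.
x = R·λ = 6378137 × 0.298203465 = 1901982.556 m.
y = R·ln tan(π/4 + φ/2) = 6378137 × 1.252792431 = 7990481.757 m.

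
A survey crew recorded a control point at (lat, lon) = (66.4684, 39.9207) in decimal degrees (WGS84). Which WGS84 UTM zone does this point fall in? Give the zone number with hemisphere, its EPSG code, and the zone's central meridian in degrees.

UTM zone = ⌊(λ + 180)/6⌋ + 1; 39.9207° ∈ [36°, 42°) → zone 37.
Hemisphere: N (φ ≥ 0).
Central meridian λ₀ = 6×37 − 183 = 39°.
EPSG code: 32637.

Zone 37N (EPSG:32637), central meridian 39°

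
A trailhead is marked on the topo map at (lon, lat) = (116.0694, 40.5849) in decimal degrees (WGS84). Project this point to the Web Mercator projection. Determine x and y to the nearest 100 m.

x 12920800 m, y 4951300 m

Web Mercator is spherical with R = a = 6378137 m.
x = R·λ = 6378137 × 2.025793191 = 12920786.505 m.
y = R·ln tan(π/4 + φ/2) = 6378137 × 0.776293449 = 4951305.972 m.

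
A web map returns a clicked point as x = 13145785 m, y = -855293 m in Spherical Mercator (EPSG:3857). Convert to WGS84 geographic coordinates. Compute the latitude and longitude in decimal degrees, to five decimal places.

R = 6378137 m. λ = x/R = 118.09059587°.
φ = 2·arctan(exp(y/R)) − 90° = 2·arctan(0.87450) − 90° = -7.66030387°.

lat -7.66030°, lon 118.09060°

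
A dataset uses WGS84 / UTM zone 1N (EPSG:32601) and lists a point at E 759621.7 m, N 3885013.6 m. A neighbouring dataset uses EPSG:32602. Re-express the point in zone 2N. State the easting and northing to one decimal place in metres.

E 212522.2 m, N 3885852.5 m

UTM 1N → geographic: φ = 35.07449958°, λ = -174.15270009°.
UTM 2N (λ₀ = -171°) forward: E = 212522.238 m, N = 3885852.513 m.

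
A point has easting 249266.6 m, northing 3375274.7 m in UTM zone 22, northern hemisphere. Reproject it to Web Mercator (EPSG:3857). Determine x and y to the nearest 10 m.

Unproject from UTM 22N (λ₀ = -51°) → φ = 30.48360026°, λ = -53.61200004°.
Web Mercator (R = 6378137 m): x = -5968060.545 m, y = 3565864.845 m.

x -5968060 m, y 3565860 m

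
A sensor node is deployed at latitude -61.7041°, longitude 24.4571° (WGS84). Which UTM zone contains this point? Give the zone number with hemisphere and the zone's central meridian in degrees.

Zone 35S, central meridian 27°

UTM zone = ⌊(λ + 180)/6⌋ + 1; 24.4571° ∈ [24°, 30°) → zone 35.
Hemisphere: S (φ < 0).
Central meridian λ₀ = 6×35 − 183 = 27°.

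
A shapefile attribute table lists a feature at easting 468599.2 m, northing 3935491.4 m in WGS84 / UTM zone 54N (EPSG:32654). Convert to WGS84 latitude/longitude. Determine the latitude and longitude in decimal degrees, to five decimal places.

Zone 54N: λ₀ = 141°, k₀ = 0.9996, false easting 500000 m.
Meridian distance M = (N − FN)/k₀ = 3937066.2 m.
Inverse transverse Mercator on WGS84 gives φ = 35.56260008°, λ = 140.65350023°.

lat 35.56260°, lon 140.65350°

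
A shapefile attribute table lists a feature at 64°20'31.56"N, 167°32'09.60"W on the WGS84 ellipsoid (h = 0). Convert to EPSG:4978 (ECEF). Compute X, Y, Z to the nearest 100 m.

WGS84: a = 6378137 m, e² = 0.006694380; N(φ) = a/√(1−e²sin²φ) = 6395554.308 m.
X = (N+h)·cosφ·cosλ = -2703988.668 m; Y = (N+h)·cosφ·sinλ = -597677.636 m; Z = (N(1−e²)+h)·sinφ = 5726330.797 m.

X -2704000 m, Y -597700 m, Z 5726300 m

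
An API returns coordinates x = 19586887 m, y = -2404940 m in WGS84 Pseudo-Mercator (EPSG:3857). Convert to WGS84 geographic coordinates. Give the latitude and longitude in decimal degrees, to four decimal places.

lat -21.1095°, lon 175.9520°

R = 6378137 m. λ = x/R = 175.95199960°.
φ = 2·arctan(exp(y/R)) − 90° = 2·arctan(0.68587) − 90° = -21.10949922°.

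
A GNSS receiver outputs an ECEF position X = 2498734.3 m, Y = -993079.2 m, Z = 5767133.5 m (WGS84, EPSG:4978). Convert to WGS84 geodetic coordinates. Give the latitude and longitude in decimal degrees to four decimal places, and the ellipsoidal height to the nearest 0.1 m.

λ = atan2(Y, X) = -21.67450043°; p = √(X²+Y²) = 2688843.5 m.
Bowring's method on WGS84 (a = 6378137 m, b = 6356752.314 m) gives φ = 65.15039980°, h = 2597.361 m.

lat 65.1504°, lon -21.6745°, h 2597.4 m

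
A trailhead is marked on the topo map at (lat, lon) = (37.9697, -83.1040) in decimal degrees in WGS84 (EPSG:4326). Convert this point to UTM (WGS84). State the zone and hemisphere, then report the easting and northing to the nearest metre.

Zone 17N: E 315188 m, N 4204541 m

Longitude -83.1040° lies in the 6° band [-84°, -78°), giving zone 17; latitude is north of the equator, so 17N.
Zone 17 central meridian λ₀ = 6×17 − 183 = -81°; Δλ = -2.1040°.
Transverse Mercator on WGS84 with k₀ = 0.9996 gives E = 315188.250 m, N = 4204541.423 m.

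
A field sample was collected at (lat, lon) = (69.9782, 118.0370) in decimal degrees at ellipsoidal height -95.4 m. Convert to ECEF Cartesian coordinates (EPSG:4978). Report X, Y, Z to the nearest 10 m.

X -1029480 m, Y 1933150 m, Z 5970120 m

WGS84: a = 6378137 m, e² = 0.006694380; N(φ) = a/√(1−e²sin²φ) = 6397067.218 m.
X = (N+h)·cosφ·cosλ = -1029475.913 m; Y = (N+h)·cosφ·sinλ = 1933149.938 m; Z = (N(1−e²)+h)·sinφ = 5970118.128 m.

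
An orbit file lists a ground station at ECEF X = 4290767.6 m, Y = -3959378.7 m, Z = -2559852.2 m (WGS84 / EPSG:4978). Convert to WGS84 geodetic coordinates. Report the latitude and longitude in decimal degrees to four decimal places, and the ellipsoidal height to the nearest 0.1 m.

λ = atan2(Y, X) = -42.69980035°; p = √(X²+Y²) = 5838438.7 m.
Bowring's method on WGS84 (a = 6378137 m, b = 6356752.314 m) gives φ = -23.81680031°, h = 293.089 m.

lat -23.8168°, lon -42.6998°, h 293.1 m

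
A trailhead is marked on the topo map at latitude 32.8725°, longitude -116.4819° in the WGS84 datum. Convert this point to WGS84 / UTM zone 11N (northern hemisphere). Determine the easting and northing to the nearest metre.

E 548469 m, N 3637271 m

Zone 11 central meridian λ₀ = 6×11 − 183 = -117°; Δλ = +0.5181°.
Transverse Mercator on WGS84 with k₀ = 0.9996 gives E = 548468.509 m, N = 3637271.371 m.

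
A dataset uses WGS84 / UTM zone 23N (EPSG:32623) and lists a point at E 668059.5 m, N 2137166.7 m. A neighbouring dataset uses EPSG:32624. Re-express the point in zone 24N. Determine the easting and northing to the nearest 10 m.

E 37410 m, N 2142280 m

UTM 23N → geographic: φ = 19.32140031°, λ = -43.40030028°.
UTM 24N (λ₀ = -39°) forward: E = 37407.670 m, N = 2142275.812 m.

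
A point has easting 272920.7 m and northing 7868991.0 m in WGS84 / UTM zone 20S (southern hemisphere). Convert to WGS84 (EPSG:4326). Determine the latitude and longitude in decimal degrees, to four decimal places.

lat -19.2600°, lon -65.1605°

Zone 20S: λ₀ = -63°, k₀ = 0.9996, false easting 500000 m, false northing 10000000 m.
Meridian distance M = (N − FN)/k₀ = -2131861.7 m.
Inverse transverse Mercator on WGS84 gives φ = -19.26000021°, λ = -65.16050021°.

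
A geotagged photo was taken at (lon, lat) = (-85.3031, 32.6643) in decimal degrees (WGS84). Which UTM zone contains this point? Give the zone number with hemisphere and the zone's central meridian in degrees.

UTM zone = ⌊(λ + 180)/6⌋ + 1; -85.3031° ∈ [-90°, -84°) → zone 16.
Hemisphere: N (φ ≥ 0).
Central meridian λ₀ = 6×16 − 183 = -87°.

Zone 16N, central meridian -87°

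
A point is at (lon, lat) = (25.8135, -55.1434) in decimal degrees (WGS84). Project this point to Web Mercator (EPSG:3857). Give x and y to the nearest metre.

x 2873546 m, y -7389747 m

Web Mercator is spherical with R = a = 6378137 m.
x = R·λ = 6378137 × 0.450530566 = 2873545.676 m.
y = R·ln tan(π/4 + φ/2) = 6378137 × -1.158605878 = -7389747.016 m.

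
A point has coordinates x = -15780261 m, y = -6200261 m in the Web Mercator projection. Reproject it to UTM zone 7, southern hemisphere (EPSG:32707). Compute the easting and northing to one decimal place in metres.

E 444180.6 m, N 4621356.4 m

Web Mercator inverse (R = 6378137 m) → φ = -48.55840234°, λ = -141.75649644°.
UTM 7S forward: E = 444180.632 m, N = 4621356.398 m.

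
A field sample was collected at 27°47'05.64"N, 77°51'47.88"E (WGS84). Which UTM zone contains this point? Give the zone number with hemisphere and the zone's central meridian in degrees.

Zone 43N, central meridian 75°

UTM zone = ⌊(λ + 180)/6⌋ + 1; 77.8633° ∈ [72°, 78°) → zone 43.
Hemisphere: N (φ ≥ 0).
Central meridian λ₀ = 6×43 − 183 = 75°.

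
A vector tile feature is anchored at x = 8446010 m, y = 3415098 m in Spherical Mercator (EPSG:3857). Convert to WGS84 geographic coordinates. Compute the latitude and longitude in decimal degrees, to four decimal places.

R = 6378137 m. λ = x/R = 75.87179873°.
φ = 2·arctan(exp(y/R)) − 90° = 2·arctan(1.70820) − 90° = 29.30950207°.

lat 29.3095°, lon 75.8718°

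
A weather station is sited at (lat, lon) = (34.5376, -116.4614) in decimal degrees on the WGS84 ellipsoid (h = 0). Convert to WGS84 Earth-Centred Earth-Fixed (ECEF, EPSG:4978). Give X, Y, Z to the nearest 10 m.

X -2343690 m, Y -4708650 m, Z 3595730 m

WGS84: a = 6378137 m, e² = 0.006694380; N(φ) = a/√(1−e²sin²φ) = 6385010.226 m.
X = (N+h)·cosφ·cosλ = -2343685.908 m; Y = (N+h)·cosφ·sinλ = -4708648.094 m; Z = (N(1−e²)+h)·sinφ = 3595728.625 m.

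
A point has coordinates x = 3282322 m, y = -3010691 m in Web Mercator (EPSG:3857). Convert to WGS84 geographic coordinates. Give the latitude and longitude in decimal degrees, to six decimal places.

lat -26.093702°, lon 29.485600°

R = 6378137 m. λ = x/R = 29.48560020°.
φ = 2·arctan(exp(y/R)) − 90° = 2·arctan(0.62373) − 90° = -26.09370221°.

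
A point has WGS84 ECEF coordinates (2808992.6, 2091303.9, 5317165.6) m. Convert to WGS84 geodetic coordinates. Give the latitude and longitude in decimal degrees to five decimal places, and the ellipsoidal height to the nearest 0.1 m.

λ = atan2(Y, X) = 36.66780041°; p = √(X²+Y²) = 3501998.2 m.
Bowring's method on WGS84 (a = 6378137 m, b = 6356752.314 m) gives φ = 56.80669992°, h = 3608.361 m.

lat 56.80670°, lon 36.66780°, h 3608.4 m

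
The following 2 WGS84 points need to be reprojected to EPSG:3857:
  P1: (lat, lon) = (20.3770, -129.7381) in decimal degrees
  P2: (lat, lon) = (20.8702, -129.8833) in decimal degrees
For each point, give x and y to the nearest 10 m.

P1: x -14442380 m, y 2317750 m; P2: x -14458540 m, y 2376410 m

Web Mercator: x = R·λ, y = R·ln tan(π/4+φ/2), R = 6378137 m.
P1 (20.3770°, -129.7381°) → (-14442379.228, 2317745.640) m.
P2 (20.8702°, -129.8833°) → (-14458542.819, 2376408.037) m.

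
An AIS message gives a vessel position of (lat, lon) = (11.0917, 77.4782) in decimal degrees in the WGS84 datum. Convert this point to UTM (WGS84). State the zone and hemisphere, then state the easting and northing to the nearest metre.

Zone 43N: E 770723 m, N 1227246 m

Longitude 77.4782° lies in the 6° band [72°, 78°), giving zone 43; latitude is north of the equator, so 43N.
Zone 43 central meridian λ₀ = 6×43 − 183 = 75°; Δλ = +2.4782°.
Transverse Mercator on WGS84 with k₀ = 0.9996 gives E = 770722.765 m, N = 1227245.634 m.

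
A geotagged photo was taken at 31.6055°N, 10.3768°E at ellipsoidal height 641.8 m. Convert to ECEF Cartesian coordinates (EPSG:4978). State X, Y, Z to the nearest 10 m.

X 5348720 m, Y 979440 m, Z 3323590 m

WGS84: a = 6378137 m, e² = 0.006694380; N(φ) = a/√(1−e²sin²φ) = 6384008.490 m.
X = (N+h)·cosφ·cosλ = 5348721.764 m; Y = (N+h)·cosφ·sinλ = 979435.570 m; Z = (N(1−e²)+h)·sinφ = 3323591.691 m.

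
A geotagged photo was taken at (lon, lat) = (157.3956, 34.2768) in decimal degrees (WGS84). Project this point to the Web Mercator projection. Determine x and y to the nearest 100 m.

x 17521200 m, y 4066000 m

Web Mercator is spherical with R = a = 6378137 m.
x = R·λ = 6378137 × 2.747071448 = 17521198.045 m.
y = R·ln tan(π/4 + φ/2) = 6378137 × 0.637494983 = 4066030.337 m.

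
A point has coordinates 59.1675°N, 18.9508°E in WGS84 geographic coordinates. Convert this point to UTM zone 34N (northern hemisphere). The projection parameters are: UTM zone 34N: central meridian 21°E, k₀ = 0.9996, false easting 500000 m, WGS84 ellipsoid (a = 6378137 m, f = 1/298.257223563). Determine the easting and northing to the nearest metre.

E 382853 m, N 6560503 m

Zone 34 central meridian λ₀ = 6×34 − 183 = 21°; Δλ = -2.0492°.
Transverse Mercator on WGS84 with k₀ = 0.9996 gives E = 382852.871 m, N = 6560502.600 m.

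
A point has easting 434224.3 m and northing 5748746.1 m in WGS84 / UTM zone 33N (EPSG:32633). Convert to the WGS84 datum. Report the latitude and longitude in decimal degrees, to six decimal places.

Zone 33N: λ₀ = 15°, k₀ = 0.9996, false easting 500000 m.
Meridian distance M = (N − FN)/k₀ = 5751046.5 m.
Inverse transverse Mercator on WGS84 gives φ = 51.88560030°, λ = 14.04430021°.

lat 51.885600°, lon 14.044300°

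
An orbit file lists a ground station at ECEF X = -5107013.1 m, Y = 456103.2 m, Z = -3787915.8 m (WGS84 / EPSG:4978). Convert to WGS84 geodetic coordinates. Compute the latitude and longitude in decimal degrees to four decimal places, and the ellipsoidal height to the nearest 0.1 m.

lat -36.6398°, lon 174.8965°, h 4225.8 m

λ = atan2(Y, X) = 174.89650037°; p = √(X²+Y²) = 5127339.8 m.
Bowring's method on WGS84 (a = 6378137 m, b = 6356752.314 m) gives φ = -36.63979958°, h = 4225.806 m.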